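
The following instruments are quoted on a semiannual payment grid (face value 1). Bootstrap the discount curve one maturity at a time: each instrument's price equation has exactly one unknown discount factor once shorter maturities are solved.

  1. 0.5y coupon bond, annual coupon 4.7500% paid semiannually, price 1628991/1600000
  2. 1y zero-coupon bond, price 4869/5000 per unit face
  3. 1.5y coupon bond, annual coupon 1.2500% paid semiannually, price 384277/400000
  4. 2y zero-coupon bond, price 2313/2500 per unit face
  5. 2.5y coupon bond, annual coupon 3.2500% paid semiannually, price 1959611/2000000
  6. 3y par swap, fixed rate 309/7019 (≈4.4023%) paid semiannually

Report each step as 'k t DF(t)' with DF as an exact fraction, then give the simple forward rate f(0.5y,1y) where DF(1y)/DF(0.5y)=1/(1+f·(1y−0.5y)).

1 1/2 1989/2000
2 1 4869/5000
3 3/2 377/400
4 2 2313/2500
5 5/2 2257/2500
6 3 2191/2500
f(0.5y,1y) = ((1989/2000)/(4869/5000) − 1)/(1/2) = 23/541 ≈ 4.2514%

step 1 [0.5y] bond c/2=19/800: DF=(1628991/1600000 − 19/800·(0))/(1+19/800) = 1989/2000 ≈ 0.994500
step 2 [1y] zero: DF = P = 4869/5000 ≈ 0.973800
step 3 [1.5y] bond c/2=1/160: DF=(384277/400000 − 1/160·(0.994500+0.973800))/(1+1/160) = 377/400 ≈ 0.942500
step 4 [2y] zero: DF = P = 2313/2500 ≈ 0.925200
step 5 [2.5y] bond c/2=13/800: DF=(1959611/2000000 − 13/800·(0.994500+0.973800+0.942500+0.925200))/(1+13/800) = 2257/2500 ≈ 0.902800
step 6 [3y] swap r/2=309/14038: DF=(1 − 309/14038·(0.994500+0.973800+0.942500+0.925200+0.902800))/(1+309/14038) = 2191/2500 ≈ 0.876400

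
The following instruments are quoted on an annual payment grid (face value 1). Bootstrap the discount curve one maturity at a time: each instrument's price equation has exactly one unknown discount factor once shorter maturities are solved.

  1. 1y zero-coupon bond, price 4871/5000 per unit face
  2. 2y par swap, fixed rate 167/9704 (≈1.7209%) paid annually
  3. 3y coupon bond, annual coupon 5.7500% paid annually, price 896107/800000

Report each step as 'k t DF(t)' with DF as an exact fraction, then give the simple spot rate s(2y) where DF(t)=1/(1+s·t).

1 1 4871/5000
2 2 4833/5000
3 3 9537/10000
s(2y) = (1/(4833/5000) − 1)/(2) = 167/9666 ≈ 1.7277%

step 1 [1y] zero: DF = P = 4871/5000 ≈ 0.974200
step 2 [2y] swap r/1=167/9704: DF=(1 − 167/9704·(0.974200))/(1+167/9704) = 4833/5000 ≈ 0.966600
step 3 [3y] bond c/1=23/400: DF=(896107/800000 − 23/400·(0.974200+0.966600))/(1+23/400) = 9537/10000 ≈ 0.953700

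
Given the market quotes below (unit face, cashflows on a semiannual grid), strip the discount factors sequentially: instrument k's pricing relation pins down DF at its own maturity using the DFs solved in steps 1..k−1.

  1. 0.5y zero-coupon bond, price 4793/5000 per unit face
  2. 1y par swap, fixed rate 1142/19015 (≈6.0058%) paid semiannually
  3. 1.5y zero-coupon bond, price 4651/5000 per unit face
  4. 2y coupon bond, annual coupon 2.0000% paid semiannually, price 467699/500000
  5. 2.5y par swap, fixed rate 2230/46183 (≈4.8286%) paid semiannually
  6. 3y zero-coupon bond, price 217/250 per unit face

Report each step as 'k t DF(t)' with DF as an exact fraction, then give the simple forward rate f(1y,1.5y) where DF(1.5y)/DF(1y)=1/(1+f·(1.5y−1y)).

1 1/2 4793/5000
2 1 9429/10000
3 3/2 4651/5000
4 2 8981/10000
5 5/2 1777/2000
6 3 217/250
f(1y,1.5y) = ((9429/10000)/(4651/5000) − 1)/(1/2) = 127/4651 ≈ 2.7306%

step 1 [0.5y] zero: DF = P = 4793/5000 ≈ 0.958600
step 2 [1y] swap r/2=571/19015: DF=(1 − 571/19015·(0.958600))/(1+571/19015) = 9429/10000 ≈ 0.942900
step 3 [1.5y] zero: DF = P = 4651/5000 ≈ 0.930200
step 4 [2y] bond c/2=1/100: DF=(467699/500000 − 1/100·(0.958600+0.942900+0.930200))/(1+1/100) = 8981/10000 ≈ 0.898100
step 5 [2.5y] swap r/2=1115/46183: DF=(1 − 1115/46183·(0.958600+0.942900+0.930200+0.898100))/(1+1115/46183) = 1777/2000 ≈ 0.888500
step 6 [3y] zero: DF = P = 217/250 ≈ 0.868000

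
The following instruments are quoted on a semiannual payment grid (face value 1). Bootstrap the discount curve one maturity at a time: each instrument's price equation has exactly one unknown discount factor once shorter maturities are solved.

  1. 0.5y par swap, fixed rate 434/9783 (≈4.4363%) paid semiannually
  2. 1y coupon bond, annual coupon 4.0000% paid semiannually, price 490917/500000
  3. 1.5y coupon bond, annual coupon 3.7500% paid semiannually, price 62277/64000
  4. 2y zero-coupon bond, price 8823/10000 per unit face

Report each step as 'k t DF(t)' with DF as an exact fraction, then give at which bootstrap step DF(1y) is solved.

1 1/2 9783/10000
2 1 4717/5000
3 3/2 4599/5000
4 2 8823/10000
DF(1y) is solved at step 2

step 1 [0.5y] swap r/2=217/9783: DF=(1 − 217/9783·(0))/(1+217/9783) = 9783/10000 ≈ 0.978300
step 2 [1y] bond c/2=1/50: DF=(490917/500000 − 1/50·(0.978300))/(1+1/50) = 4717/5000 ≈ 0.943400
step 3 [1.5y] bond c/2=3/160: DF=(62277/64000 − 3/160·(0.978300+0.943400))/(1+3/160) = 4599/5000 ≈ 0.919800
step 4 [2y] zero: DF = P = 8823/10000 ≈ 0.882300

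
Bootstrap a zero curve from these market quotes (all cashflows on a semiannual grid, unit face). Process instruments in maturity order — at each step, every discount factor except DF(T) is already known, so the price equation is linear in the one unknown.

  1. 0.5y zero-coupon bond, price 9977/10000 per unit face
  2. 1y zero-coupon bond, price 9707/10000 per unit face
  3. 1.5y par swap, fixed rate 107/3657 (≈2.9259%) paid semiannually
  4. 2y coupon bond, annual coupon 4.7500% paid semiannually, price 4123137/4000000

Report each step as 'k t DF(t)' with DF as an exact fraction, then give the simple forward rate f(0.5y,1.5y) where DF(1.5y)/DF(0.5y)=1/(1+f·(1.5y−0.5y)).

step 1 [0.5y] zero: DF = P = 9977/10000 ≈ 0.997700
step 2 [1y] zero: DF = P = 9707/10000 ≈ 0.970700
step 3 [1.5y] swap r/2=107/7314: DF=(1 − 107/7314·(0.997700+0.970700))/(1+107/7314) = 2393/2500 ≈ 0.957200
step 4 [2y] bond c/2=19/800: DF=(4123137/4000000 − 19/800·(0.997700+0.970700+0.957200))/(1+19/800) = 939/1000 ≈ 0.939000

1 1/2 9977/10000
2 1 9707/10000
3 3/2 2393/2500
4 2 939/1000
f(0.5y,1.5y) = ((9977/10000)/(2393/2500) − 1)/(1) = 405/9572 ≈ 4.2311%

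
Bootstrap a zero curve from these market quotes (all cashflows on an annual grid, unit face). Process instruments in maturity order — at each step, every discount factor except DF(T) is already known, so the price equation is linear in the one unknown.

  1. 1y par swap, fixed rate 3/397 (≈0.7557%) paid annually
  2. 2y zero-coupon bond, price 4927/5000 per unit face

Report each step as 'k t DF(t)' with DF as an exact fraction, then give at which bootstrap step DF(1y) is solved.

1 1 397/400
2 2 4927/5000
DF(1y) is solved at step 1

step 1 [1y] swap r/1=3/397: DF=(1 − 3/397·(0))/(1+3/397) = 397/400 ≈ 0.992500
step 2 [2y] zero: DF = P = 4927/5000 ≈ 0.985400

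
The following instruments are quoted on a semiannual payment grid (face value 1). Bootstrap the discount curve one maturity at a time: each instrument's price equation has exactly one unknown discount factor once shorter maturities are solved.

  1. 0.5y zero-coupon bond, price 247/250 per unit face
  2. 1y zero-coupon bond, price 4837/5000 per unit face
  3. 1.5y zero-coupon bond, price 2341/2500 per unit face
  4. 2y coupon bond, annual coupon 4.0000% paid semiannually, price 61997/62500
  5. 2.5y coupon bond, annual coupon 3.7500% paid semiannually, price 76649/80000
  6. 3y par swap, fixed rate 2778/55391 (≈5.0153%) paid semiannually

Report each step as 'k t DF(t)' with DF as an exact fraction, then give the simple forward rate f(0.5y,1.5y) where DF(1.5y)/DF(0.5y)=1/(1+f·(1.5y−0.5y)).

step 1 [0.5y] zero: DF = P = 247/250 ≈ 0.988000
step 2 [1y] zero: DF = P = 4837/5000 ≈ 0.967400
step 3 [1.5y] zero: DF = P = 2341/2500 ≈ 0.936400
step 4 [2y] bond c/2=1/50: DF=(61997/62500 − 1/50·(0.988000+0.967400+0.936400))/(1+1/50) = 4579/5000 ≈ 0.915800
step 5 [2.5y] bond c/2=3/160: DF=(76649/80000 − 3/160·(0.988000+0.967400+0.936400+0.915800))/(1+3/160) = 544/625 ≈ 0.870400
step 6 [3y] swap r/2=1389/55391: DF=(1 − 1389/55391·(0.988000+0.967400+0.936400+0.915800+0.870400))/(1+1389/55391) = 8611/10000 ≈ 0.861100

1 1/2 247/250
2 1 4837/5000
3 3/2 2341/2500
4 2 4579/5000
5 5/2 544/625
6 3 8611/10000
f(0.5y,1.5y) = ((247/250)/(2341/2500) − 1)/(1) = 129/2341 ≈ 5.5105%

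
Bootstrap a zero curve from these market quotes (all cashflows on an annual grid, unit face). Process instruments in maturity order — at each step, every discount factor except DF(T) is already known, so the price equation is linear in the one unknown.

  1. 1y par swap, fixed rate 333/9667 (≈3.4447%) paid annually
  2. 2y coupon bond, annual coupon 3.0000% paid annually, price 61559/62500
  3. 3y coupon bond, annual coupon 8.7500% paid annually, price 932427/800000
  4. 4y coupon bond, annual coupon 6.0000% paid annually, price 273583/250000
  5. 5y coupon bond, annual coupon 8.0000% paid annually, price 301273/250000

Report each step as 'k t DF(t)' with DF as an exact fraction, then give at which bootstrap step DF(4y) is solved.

step 1 [1y] swap r/1=333/9667: DF=(1 − 333/9667·(0))/(1+333/9667) = 9667/10000 ≈ 0.966700
step 2 [2y] bond c/1=3/100: DF=(61559/62500 − 3/100·(0.966700))/(1+3/100) = 9281/10000 ≈ 0.928100
step 3 [3y] bond c/1=7/80: DF=(932427/800000 − 7/80·(0.966700+0.928100))/(1+7/80) = 9193/10000 ≈ 0.919300
step 4 [4y] bond c/1=3/50: DF=(273583/250000 − 3/50·(0.966700+0.928100+0.919300))/(1+3/50) = 8731/10000 ≈ 0.873100
step 5 [5y] bond c/1=2/25: DF=(301273/250000 − 2/25·(0.966700+0.928100+0.919300+0.873100))/(1+2/25) = 8427/10000 ≈ 0.842700

1 1 9667/10000
2 2 9281/10000
3 3 9193/10000
4 4 8731/10000
5 5 8427/10000
DF(4y) is solved at step 4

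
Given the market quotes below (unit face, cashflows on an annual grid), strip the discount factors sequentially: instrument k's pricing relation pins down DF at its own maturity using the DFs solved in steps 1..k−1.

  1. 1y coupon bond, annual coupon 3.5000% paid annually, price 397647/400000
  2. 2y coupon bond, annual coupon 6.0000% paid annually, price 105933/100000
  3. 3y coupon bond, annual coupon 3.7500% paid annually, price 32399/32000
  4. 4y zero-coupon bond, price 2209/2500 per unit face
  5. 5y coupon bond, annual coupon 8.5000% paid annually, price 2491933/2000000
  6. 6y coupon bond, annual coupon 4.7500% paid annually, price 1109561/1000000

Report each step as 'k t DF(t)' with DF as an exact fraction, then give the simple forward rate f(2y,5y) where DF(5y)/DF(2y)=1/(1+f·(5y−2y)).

step 1 [1y] bond c/1=7/200: DF=(397647/400000 − 7/200·(0))/(1+7/200) = 1921/2000 ≈ 0.960500
step 2 [2y] bond c/1=3/50: DF=(105933/100000 − 3/50·(0.960500))/(1+3/50) = 189/200 ≈ 0.945000
step 3 [3y] bond c/1=3/80: DF=(32399/32000 − 3/80·(0.960500+0.945000))/(1+3/80) = 907/1000 ≈ 0.907000
step 4 [4y] zero: DF = P = 2209/2500 ≈ 0.883600
step 5 [5y] bond c/1=17/200: DF=(2491933/2000000 − 17/200·(0.960500+0.945000+0.907000+0.883600))/(1+17/200) = 2147/2500 ≈ 0.858800
step 6 [6y] bond c/1=19/400: DF=(1109561/1000000 − 19/400·(0.960500+0.945000+0.907000+0.883600+0.858800))/(1+19/400) = 8527/10000 ≈ 0.852700

1 1 1921/2000
2 2 189/200
3 3 907/1000
4 4 2209/2500
5 5 2147/2500
6 6 8527/10000
f(2y,5y) = ((189/200)/(2147/2500) − 1)/(3) = 431/12882 ≈ 3.3458%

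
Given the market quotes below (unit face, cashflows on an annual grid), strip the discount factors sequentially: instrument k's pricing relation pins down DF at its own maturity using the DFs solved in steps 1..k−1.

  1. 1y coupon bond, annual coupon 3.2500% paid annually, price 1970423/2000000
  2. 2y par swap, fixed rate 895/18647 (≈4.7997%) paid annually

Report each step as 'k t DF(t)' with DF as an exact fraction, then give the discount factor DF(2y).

step 1 [1y] bond c/1=13/400: DF=(1970423/2000000 − 13/400·(0))/(1+13/400) = 4771/5000 ≈ 0.954200
step 2 [2y] swap r/1=895/18647: DF=(1 − 895/18647·(0.954200))/(1+895/18647) = 1821/2000 ≈ 0.910500

1 1 4771/5000
2 2 1821/2000
DF(2y) = 1821/2000 ≈ 0.910500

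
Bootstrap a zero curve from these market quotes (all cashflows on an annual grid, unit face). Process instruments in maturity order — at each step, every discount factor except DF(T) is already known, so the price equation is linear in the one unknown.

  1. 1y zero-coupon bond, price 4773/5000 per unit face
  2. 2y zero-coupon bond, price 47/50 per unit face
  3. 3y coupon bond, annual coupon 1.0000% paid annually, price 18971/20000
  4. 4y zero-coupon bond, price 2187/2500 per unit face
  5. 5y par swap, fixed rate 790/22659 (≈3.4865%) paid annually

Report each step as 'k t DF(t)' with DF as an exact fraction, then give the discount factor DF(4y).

1 1 4773/5000
2 2 47/50
3 3 2301/2500
4 4 2187/2500
5 5 421/500
DF(4y) = 2187/2500 ≈ 0.874800

step 1 [1y] zero: DF = P = 4773/5000 ≈ 0.954600
step 2 [2y] zero: DF = P = 47/50 ≈ 0.940000
step 3 [3y] bond c/1=1/100: DF=(18971/20000 − 1/100·(0.954600+0.940000))/(1+1/100) = 2301/2500 ≈ 0.920400
step 4 [4y] zero: DF = P = 2187/2500 ≈ 0.874800
step 5 [5y] swap r/1=790/22659: DF=(1 − 790/22659·(0.954600+0.940000+0.920400+0.874800))/(1+790/22659) = 421/500 ≈ 0.842000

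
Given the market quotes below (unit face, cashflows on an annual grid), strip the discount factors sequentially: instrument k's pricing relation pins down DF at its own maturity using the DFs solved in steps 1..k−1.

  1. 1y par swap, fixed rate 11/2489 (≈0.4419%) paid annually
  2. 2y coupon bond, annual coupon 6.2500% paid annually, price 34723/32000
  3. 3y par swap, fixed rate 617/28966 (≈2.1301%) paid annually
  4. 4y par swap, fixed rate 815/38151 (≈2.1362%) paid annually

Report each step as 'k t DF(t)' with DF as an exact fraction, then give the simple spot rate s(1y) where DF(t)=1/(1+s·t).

1 1 2489/2500
2 2 9627/10000
3 3 9383/10000
4 4 1837/2000
s(1y) = (1/(2489/2500) − 1)/(1) = 11/2489 ≈ 0.4419%

step 1 [1y] swap r/1=11/2489: DF=(1 − 11/2489·(0))/(1+11/2489) = 2489/2500 ≈ 0.995600
step 2 [2y] bond c/1=1/16: DF=(34723/32000 − 1/16·(0.995600))/(1+1/16) = 9627/10000 ≈ 0.962700
step 3 [3y] swap r/1=617/28966: DF=(1 − 617/28966·(0.995600+0.962700))/(1+617/28966) = 9383/10000 ≈ 0.938300
step 4 [4y] swap r/1=815/38151: DF=(1 − 815/38151·(0.995600+0.962700+0.938300))/(1+815/38151) = 1837/2000 ≈ 0.918500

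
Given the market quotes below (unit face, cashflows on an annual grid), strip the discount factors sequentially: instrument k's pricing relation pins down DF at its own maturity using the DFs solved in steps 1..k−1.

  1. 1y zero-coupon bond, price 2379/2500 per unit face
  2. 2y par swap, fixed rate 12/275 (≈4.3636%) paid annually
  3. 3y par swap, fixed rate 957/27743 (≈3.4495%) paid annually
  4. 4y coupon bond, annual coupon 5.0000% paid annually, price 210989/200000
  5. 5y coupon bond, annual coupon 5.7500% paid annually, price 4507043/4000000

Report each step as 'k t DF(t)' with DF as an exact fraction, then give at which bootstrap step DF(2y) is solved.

step 1 [1y] zero: DF = P = 2379/2500 ≈ 0.951600
step 2 [2y] swap r/1=12/275: DF=(1 − 12/275·(0.951600))/(1+12/275) = 574/625 ≈ 0.918400
step 3 [3y] swap r/1=957/27743: DF=(1 − 957/27743·(0.951600+0.918400))/(1+957/27743) = 9043/10000 ≈ 0.904300
step 4 [4y] bond c/1=1/20: DF=(210989/200000 − 1/20·(0.951600+0.918400+0.904300))/(1+1/20) = 4363/5000 ≈ 0.872600
step 5 [5y] bond c/1=23/400: DF=(4507043/4000000 − 23/400·(0.951600+0.918400+0.904300+0.872600))/(1+23/400) = 542/625 ≈ 0.867200

1 1 2379/2500
2 2 574/625
3 3 9043/10000
4 4 4363/5000
5 5 542/625
DF(2y) is solved at step 2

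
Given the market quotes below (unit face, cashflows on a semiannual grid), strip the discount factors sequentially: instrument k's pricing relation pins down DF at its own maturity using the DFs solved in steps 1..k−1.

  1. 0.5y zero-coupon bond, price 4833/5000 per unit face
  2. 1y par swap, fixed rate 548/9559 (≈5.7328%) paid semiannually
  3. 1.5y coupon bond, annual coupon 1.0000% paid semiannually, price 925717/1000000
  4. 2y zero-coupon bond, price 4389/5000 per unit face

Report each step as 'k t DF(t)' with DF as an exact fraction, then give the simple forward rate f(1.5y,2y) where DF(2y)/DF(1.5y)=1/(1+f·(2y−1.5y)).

step 1 [0.5y] zero: DF = P = 4833/5000 ≈ 0.966600
step 2 [1y] swap r/2=274/9559: DF=(1 − 274/9559·(0.966600))/(1+274/9559) = 2363/2500 ≈ 0.945200
step 3 [1.5y] bond c/2=1/200: DF=(925717/1000000 − 1/200·(0.966600+0.945200))/(1+1/200) = 2279/2500 ≈ 0.911600
step 4 [2y] zero: DF = P = 4389/5000 ≈ 0.877800

1 1/2 4833/5000
2 1 2363/2500
3 3/2 2279/2500
4 2 4389/5000
f(1.5y,2y) = ((2279/2500)/(4389/5000) − 1)/(1/2) = 338/4389 ≈ 7.7011%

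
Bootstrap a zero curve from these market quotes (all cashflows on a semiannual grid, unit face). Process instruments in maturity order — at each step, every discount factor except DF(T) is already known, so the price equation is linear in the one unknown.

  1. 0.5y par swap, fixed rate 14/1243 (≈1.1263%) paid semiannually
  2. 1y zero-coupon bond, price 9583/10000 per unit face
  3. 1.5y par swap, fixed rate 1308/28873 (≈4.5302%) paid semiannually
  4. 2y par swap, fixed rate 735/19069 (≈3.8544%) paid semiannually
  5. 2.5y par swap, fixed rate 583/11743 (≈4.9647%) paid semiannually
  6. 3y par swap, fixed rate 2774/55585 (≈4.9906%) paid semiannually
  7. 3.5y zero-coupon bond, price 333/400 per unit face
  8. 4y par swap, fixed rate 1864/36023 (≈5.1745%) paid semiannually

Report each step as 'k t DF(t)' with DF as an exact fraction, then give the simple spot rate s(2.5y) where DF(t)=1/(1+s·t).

1 1/2 1243/1250
2 1 9583/10000
3 3/2 4673/5000
4 2 1853/2000
5 5/2 4417/5000
6 3 8613/10000
7 7/2 333/400
8 4 1017/1250
s(2.5y) = (1/(4417/5000) − 1)/(5/2) = 1166/22085 ≈ 5.2796%

step 1 [0.5y] swap r/2=7/1243: DF=(1 − 7/1243·(0))/(1+7/1243) = 1243/1250 ≈ 0.994400
step 2 [1y] zero: DF = P = 9583/10000 ≈ 0.958300
step 3 [1.5y] swap r/2=654/28873: DF=(1 − 654/28873·(0.994400+0.958300))/(1+654/28873) = 4673/5000 ≈ 0.934600
step 4 [2y] swap r/2=735/38138: DF=(1 − 735/38138·(0.994400+0.958300+0.934600))/(1+735/38138) = 1853/2000 ≈ 0.926500
step 5 [2.5y] swap r/2=583/23486: DF=(1 − 583/23486·(0.994400+0.958300+0.934600+0.926500))/(1+583/23486) = 4417/5000 ≈ 0.883400
step 6 [3y] swap r/2=1387/55585: DF=(1 − 1387/55585·(0.994400+0.958300+0.934600+0.926500+0.883400))/(1+1387/55585) = 8613/10000 ≈ 0.861300
step 7 [3.5y] zero: DF = P = 333/400 ≈ 0.832500
step 8 [4y] swap r/2=932/36023: DF=(1 − 932/36023·(0.994400+0.958300+0.934600+0.926500+0.883400+0.861300+0.832500))/(1+932/36023) = 1017/1250 ≈ 0.813600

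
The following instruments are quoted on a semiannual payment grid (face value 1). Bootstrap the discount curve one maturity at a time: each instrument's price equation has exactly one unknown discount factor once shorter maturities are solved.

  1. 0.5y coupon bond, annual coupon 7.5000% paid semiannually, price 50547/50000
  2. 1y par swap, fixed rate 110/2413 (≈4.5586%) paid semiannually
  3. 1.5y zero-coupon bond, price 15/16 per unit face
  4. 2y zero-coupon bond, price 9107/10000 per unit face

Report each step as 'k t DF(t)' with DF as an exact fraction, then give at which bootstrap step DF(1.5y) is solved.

step 1 [0.5y] bond c/2=3/80: DF=(50547/50000 − 3/80·(0))/(1+3/80) = 609/625 ≈ 0.974400
step 2 [1y] swap r/2=55/2413: DF=(1 − 55/2413·(0.974400))/(1+55/2413) = 239/250 ≈ 0.956000
step 3 [1.5y] zero: DF = P = 15/16 ≈ 0.937500
step 4 [2y] zero: DF = P = 9107/10000 ≈ 0.910700

1 1/2 609/625
2 1 239/250
3 3/2 15/16
4 2 9107/10000
DF(1.5y) is solved at step 3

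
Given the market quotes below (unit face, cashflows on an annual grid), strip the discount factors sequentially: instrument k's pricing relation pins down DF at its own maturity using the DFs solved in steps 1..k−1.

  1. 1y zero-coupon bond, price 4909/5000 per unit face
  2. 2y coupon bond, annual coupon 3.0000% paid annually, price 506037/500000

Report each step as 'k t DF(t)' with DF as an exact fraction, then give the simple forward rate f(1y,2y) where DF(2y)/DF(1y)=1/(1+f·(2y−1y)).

step 1 [1y] zero: DF = P = 4909/5000 ≈ 0.981800
step 2 [2y] bond c/1=3/100: DF=(506037/500000 − 3/100·(0.981800))/(1+3/100) = 477/500 ≈ 0.954000

1 1 4909/5000
2 2 477/500
f(1y,2y) = ((4909/5000)/(477/500) − 1)/(1) = 139/4770 ≈ 2.9140%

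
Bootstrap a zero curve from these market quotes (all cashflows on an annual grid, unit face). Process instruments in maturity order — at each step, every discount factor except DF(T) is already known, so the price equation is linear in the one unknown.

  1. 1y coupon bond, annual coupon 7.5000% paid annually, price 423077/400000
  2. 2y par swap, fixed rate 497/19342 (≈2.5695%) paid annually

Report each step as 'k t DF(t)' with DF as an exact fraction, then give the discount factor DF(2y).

1 1 9839/10000
2 2 9503/10000
DF(2y) = 9503/10000 ≈ 0.950300

step 1 [1y] bond c/1=3/40: DF=(423077/400000 − 3/40·(0))/(1+3/40) = 9839/10000 ≈ 0.983900
step 2 [2y] swap r/1=497/19342: DF=(1 − 497/19342·(0.983900))/(1+497/19342) = 9503/10000 ≈ 0.950300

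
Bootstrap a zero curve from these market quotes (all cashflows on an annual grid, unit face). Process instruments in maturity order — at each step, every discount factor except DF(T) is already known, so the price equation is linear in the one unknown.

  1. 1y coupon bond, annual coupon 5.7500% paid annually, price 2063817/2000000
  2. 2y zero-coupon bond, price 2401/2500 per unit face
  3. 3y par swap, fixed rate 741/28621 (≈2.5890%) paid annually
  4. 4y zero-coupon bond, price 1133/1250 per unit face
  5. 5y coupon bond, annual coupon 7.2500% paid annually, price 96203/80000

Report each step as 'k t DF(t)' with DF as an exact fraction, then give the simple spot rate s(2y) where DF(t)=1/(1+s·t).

1 1 4879/5000
2 2 2401/2500
3 3 9259/10000
4 4 1133/1250
5 5 1733/2000
s(2y) = (1/(2401/2500) − 1)/(2) = 99/4802 ≈ 2.0616%

step 1 [1y] bond c/1=23/400: DF=(2063817/2000000 − 23/400·(0))/(1+23/400) = 4879/5000 ≈ 0.975800
step 2 [2y] zero: DF = P = 2401/2500 ≈ 0.960400
step 3 [3y] swap r/1=741/28621: DF=(1 − 741/28621·(0.975800+0.960400))/(1+741/28621) = 9259/10000 ≈ 0.925900
step 4 [4y] zero: DF = P = 1133/1250 ≈ 0.906400
step 5 [5y] bond c/1=29/400: DF=(96203/80000 − 29/400·(0.975800+0.960400+0.925900+0.906400))/(1+29/400) = 1733/2000 ≈ 0.866500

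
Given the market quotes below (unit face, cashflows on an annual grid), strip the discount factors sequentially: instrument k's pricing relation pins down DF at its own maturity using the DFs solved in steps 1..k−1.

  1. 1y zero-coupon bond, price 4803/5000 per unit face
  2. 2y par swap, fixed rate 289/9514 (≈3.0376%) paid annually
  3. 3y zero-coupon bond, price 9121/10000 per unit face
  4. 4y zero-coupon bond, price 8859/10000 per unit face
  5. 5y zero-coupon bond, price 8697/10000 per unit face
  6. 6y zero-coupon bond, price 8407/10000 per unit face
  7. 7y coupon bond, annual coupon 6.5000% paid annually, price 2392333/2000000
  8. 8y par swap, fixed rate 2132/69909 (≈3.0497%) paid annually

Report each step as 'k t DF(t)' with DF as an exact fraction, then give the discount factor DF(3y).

step 1 [1y] zero: DF = P = 4803/5000 ≈ 0.960600
step 2 [2y] swap r/1=289/9514: DF=(1 − 289/9514·(0.960600))/(1+289/9514) = 4711/5000 ≈ 0.942200
step 3 [3y] zero: DF = P = 9121/10000 ≈ 0.912100
step 4 [4y] zero: DF = P = 8859/10000 ≈ 0.885900
step 5 [5y] zero: DF = P = 8697/10000 ≈ 0.869700
step 6 [6y] zero: DF = P = 8407/10000 ≈ 0.840700
step 7 [7y] bond c/1=13/200: DF=(2392333/2000000 − 13/200·(0.960600+0.942200+0.912100+0.885900+0.869700+0.840700))/(1+13/200) = 7929/10000 ≈ 0.792900
step 8 [8y] swap r/1=2132/69909: DF=(1 − 2132/69909·(0.960600+0.942200+0.912100+0.885900+0.869700+0.840700+0.792900))/(1+2132/69909) = 1967/2500 ≈ 0.786800

1 1 4803/5000
2 2 4711/5000
3 3 9121/10000
4 4 8859/10000
5 5 8697/10000
6 6 8407/10000
7 7 7929/10000
8 8 1967/2500
DF(3y) = 9121/10000 ≈ 0.912100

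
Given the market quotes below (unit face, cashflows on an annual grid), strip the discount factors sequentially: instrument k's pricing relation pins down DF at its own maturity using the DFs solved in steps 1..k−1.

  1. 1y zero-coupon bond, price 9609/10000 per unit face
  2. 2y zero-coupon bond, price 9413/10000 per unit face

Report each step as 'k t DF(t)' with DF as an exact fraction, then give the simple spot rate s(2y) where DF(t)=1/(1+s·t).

step 1 [1y] zero: DF = P = 9609/10000 ≈ 0.960900
step 2 [2y] zero: DF = P = 9413/10000 ≈ 0.941300

1 1 9609/10000
2 2 9413/10000
s(2y) = (1/(9413/10000) − 1)/(2) = 587/18826 ≈ 3.1180%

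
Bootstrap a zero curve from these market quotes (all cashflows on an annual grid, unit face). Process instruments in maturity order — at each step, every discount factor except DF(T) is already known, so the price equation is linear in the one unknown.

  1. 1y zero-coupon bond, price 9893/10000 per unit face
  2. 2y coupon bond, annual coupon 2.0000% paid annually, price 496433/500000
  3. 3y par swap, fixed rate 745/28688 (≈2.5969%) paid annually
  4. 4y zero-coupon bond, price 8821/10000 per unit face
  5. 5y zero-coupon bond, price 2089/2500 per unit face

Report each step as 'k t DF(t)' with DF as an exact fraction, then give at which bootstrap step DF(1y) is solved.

1 1 9893/10000
2 2 477/500
3 3 1851/2000
4 4 8821/10000
5 5 2089/2500
DF(1y) is solved at step 1

step 1 [1y] zero: DF = P = 9893/10000 ≈ 0.989300
step 2 [2y] bond c/1=1/50: DF=(496433/500000 − 1/50·(0.989300))/(1+1/50) = 477/500 ≈ 0.954000
step 3 [3y] swap r/1=745/28688: DF=(1 − 745/28688·(0.989300+0.954000))/(1+745/28688) = 1851/2000 ≈ 0.925500
step 4 [4y] zero: DF = P = 8821/10000 ≈ 0.882100
step 5 [5y] zero: DF = P = 2089/2500 ≈ 0.835600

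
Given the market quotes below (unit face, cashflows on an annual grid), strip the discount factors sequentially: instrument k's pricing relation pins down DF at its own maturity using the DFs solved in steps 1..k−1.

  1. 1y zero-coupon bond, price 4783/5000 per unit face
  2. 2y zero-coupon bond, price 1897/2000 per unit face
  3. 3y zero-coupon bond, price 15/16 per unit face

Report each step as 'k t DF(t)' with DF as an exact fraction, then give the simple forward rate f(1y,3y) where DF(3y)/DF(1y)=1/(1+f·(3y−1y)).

1 1 4783/5000
2 2 1897/2000
3 3 15/16
f(1y,3y) = ((4783/5000)/(15/16) − 1)/(2) = 191/18750 ≈ 1.0187%

step 1 [1y] zero: DF = P = 4783/5000 ≈ 0.956600
step 2 [2y] zero: DF = P = 1897/2000 ≈ 0.948500
step 3 [3y] zero: DF = P = 15/16 ≈ 0.937500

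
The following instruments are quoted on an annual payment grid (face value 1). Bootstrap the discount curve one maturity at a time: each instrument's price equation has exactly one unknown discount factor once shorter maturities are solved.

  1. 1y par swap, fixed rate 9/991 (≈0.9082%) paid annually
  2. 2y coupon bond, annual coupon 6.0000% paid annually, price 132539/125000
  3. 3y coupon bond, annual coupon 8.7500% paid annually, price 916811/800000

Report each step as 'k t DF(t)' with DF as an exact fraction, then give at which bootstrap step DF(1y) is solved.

step 1 [1y] swap r/1=9/991: DF=(1 − 9/991·(0))/(1+9/991) = 991/1000 ≈ 0.991000
step 2 [2y] bond c/1=3/50: DF=(132539/125000 − 3/50·(0.991000))/(1+3/50) = 4721/5000 ≈ 0.944200
step 3 [3y] bond c/1=7/80: DF=(916811/800000 − 7/80·(0.991000+0.944200))/(1+7/80) = 8981/10000 ≈ 0.898100

1 1 991/1000
2 2 4721/5000
3 3 8981/10000
DF(1y) is solved at step 1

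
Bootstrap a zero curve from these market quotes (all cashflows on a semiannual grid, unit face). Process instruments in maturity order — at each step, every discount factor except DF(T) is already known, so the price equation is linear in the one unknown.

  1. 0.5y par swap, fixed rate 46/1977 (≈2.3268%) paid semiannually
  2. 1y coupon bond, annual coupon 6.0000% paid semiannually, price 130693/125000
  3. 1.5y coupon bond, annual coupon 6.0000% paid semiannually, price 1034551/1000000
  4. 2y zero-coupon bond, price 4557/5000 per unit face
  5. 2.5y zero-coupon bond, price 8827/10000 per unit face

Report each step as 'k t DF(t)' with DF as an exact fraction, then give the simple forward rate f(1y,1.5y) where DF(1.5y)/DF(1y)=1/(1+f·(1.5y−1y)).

1 1/2 1977/2000
2 1 9863/10000
3 3/2 9469/10000
4 2 4557/5000
5 5/2 8827/10000
f(1y,1.5y) = ((9863/10000)/(9469/10000) − 1)/(1/2) = 788/9469 ≈ 8.3219%

step 1 [0.5y] swap r/2=23/1977: DF=(1 − 23/1977·(0))/(1+23/1977) = 1977/2000 ≈ 0.988500
step 2 [1y] bond c/2=3/100: DF=(130693/125000 − 3/100·(0.988500))/(1+3/100) = 9863/10000 ≈ 0.986300
step 3 [1.5y] bond c/2=3/100: DF=(1034551/1000000 − 3/100·(0.988500+0.986300))/(1+3/100) = 9469/10000 ≈ 0.946900
step 4 [2y] zero: DF = P = 4557/5000 ≈ 0.911400
step 5 [2.5y] zero: DF = P = 8827/10000 ≈ 0.882700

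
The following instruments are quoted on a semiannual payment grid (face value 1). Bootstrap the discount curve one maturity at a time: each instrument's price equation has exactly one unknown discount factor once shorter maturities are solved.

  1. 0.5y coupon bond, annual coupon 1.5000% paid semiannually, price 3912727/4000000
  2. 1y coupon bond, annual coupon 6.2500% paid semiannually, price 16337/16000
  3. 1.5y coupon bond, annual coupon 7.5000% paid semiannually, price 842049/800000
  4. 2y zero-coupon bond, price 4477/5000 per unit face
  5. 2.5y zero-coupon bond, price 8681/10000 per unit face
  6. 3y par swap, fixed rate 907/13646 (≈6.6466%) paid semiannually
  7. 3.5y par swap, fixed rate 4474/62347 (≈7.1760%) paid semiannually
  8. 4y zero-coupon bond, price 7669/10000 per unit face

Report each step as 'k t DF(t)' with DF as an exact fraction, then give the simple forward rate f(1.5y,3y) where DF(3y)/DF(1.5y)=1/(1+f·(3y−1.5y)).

1 1/2 9709/10000
2 1 9607/10000
3 3/2 9447/10000
4 2 4477/5000
5 5/2 8681/10000
6 3 4093/5000
7 7/2 7763/10000
8 4 7669/10000
f(1.5y,3y) = ((9447/10000)/(4093/5000) − 1)/(3/2) = 1261/12279 ≈ 10.2696%

step 1 [0.5y] bond c/2=3/400: DF=(3912727/4000000 − 3/400·(0))/(1+3/400) = 9709/10000 ≈ 0.970900
step 2 [1y] bond c/2=1/32: DF=(16337/16000 − 1/32·(0.970900))/(1+1/32) = 9607/10000 ≈ 0.960700
step 3 [1.5y] bond c/2=3/80: DF=(842049/800000 − 3/80·(0.970900+0.960700))/(1+3/80) = 9447/10000 ≈ 0.944700
step 4 [2y] zero: DF = P = 4477/5000 ≈ 0.895400
step 5 [2.5y] zero: DF = P = 8681/10000 ≈ 0.868100
step 6 [3y] swap r/2=907/27292: DF=(1 − 907/27292·(0.970900+0.960700+0.944700+0.895400+0.868100))/(1+907/27292) = 4093/5000 ≈ 0.818600
step 7 [3.5y] swap r/2=2237/62347: DF=(1 − 2237/62347·(0.970900+0.960700+0.944700+0.895400+0.868100+0.818600))/(1+2237/62347) = 7763/10000 ≈ 0.776300
step 8 [4y] zero: DF = P = 7669/10000 ≈ 0.766900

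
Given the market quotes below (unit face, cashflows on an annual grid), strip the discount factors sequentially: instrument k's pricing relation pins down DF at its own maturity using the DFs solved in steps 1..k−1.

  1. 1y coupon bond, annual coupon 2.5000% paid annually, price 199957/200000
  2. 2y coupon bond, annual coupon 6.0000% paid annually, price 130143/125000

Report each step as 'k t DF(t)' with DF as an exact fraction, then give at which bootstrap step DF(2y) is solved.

step 1 [1y] bond c/1=1/40: DF=(199957/200000 − 1/40·(0))/(1+1/40) = 4877/5000 ≈ 0.975400
step 2 [2y] bond c/1=3/50: DF=(130143/125000 − 3/50·(0.975400))/(1+3/50) = 927/1000 ≈ 0.927000

1 1 4877/5000
2 2 927/1000
DF(2y) is solved at step 2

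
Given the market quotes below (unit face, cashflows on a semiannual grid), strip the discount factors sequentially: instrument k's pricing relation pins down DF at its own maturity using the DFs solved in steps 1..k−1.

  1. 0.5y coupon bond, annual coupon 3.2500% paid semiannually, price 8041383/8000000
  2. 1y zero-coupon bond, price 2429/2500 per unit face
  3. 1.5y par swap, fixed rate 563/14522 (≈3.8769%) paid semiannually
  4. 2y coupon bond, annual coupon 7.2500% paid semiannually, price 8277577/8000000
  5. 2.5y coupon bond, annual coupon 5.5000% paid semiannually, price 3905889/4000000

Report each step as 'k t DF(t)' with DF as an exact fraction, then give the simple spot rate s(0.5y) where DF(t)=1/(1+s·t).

1 1/2 9891/10000
2 1 2429/2500
3 3/2 9437/10000
4 2 8969/10000
5 5/2 4243/5000
s(0.5y) = (1/(9891/10000) − 1)/(1/2) = 218/9891 ≈ 2.2040%

step 1 [0.5y] bond c/2=13/800: DF=(8041383/8000000 − 13/800·(0))/(1+13/800) = 9891/10000 ≈ 0.989100
step 2 [1y] zero: DF = P = 2429/2500 ≈ 0.971600
step 3 [1.5y] swap r/2=563/29044: DF=(1 − 563/29044·(0.989100+0.971600))/(1+563/29044) = 9437/10000 ≈ 0.943700
step 4 [2y] bond c/2=29/800: DF=(8277577/8000000 − 29/800·(0.989100+0.971600+0.943700))/(1+29/800) = 8969/10000 ≈ 0.896900
step 5 [2.5y] bond c/2=11/400: DF=(3905889/4000000 − 11/400·(0.989100+0.971600+0.943700+0.896900))/(1+11/400) = 4243/5000 ≈ 0.848600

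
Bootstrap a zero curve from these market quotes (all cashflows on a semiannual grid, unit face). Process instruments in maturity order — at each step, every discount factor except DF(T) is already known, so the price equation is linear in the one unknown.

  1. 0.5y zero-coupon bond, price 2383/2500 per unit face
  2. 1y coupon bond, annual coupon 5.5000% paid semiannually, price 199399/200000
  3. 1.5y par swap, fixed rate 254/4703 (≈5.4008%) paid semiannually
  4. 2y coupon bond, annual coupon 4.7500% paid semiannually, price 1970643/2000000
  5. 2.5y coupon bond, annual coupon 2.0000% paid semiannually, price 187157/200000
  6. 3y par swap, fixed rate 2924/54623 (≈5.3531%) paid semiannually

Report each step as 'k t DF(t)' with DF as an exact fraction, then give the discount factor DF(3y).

step 1 [0.5y] zero: DF = P = 2383/2500 ≈ 0.953200
step 2 [1y] bond c/2=11/400: DF=(199399/200000 − 11/400·(0.953200))/(1+11/400) = 1181/1250 ≈ 0.944800
step 3 [1.5y] swap r/2=127/4703: DF=(1 − 127/4703·(0.953200+0.944800))/(1+127/4703) = 4619/5000 ≈ 0.923800
step 4 [2y] bond c/2=19/800: DF=(1970643/2000000 − 19/800·(0.953200+0.944800+0.923800))/(1+19/800) = 897/1000 ≈ 0.897000
step 5 [2.5y] bond c/2=1/100: DF=(187157/200000 − 1/100·(0.953200+0.944800+0.923800+0.897000))/(1+1/100) = 8897/10000 ≈ 0.889700
step 6 [3y] swap r/2=1462/54623: DF=(1 − 1462/54623·(0.953200+0.944800+0.923800+0.897000+0.889700))/(1+1462/54623) = 4269/5000 ≈ 0.853800

1 1/2 2383/2500
2 1 1181/1250
3 3/2 4619/5000
4 2 897/1000
5 5/2 8897/10000
6 3 4269/5000
DF(3y) = 4269/5000 ≈ 0.853800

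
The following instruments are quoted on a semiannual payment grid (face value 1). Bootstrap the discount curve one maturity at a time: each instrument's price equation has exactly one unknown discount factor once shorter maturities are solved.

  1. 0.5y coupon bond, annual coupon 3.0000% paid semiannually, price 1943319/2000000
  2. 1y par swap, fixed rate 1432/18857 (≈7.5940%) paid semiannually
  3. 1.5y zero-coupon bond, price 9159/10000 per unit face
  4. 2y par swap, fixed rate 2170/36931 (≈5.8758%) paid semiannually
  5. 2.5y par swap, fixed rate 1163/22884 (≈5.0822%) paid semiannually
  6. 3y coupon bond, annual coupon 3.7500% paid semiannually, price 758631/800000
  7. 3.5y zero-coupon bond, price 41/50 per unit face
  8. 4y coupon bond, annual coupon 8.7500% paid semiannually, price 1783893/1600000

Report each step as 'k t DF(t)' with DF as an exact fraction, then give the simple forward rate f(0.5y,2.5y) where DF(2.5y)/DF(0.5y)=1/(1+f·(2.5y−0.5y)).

step 1 [0.5y] bond c/2=3/200: DF=(1943319/2000000 − 3/200·(0))/(1+3/200) = 9573/10000 ≈ 0.957300
step 2 [1y] swap r/2=716/18857: DF=(1 − 716/18857·(0.957300))/(1+716/18857) = 2321/2500 ≈ 0.928400
step 3 [1.5y] zero: DF = P = 9159/10000 ≈ 0.915900
step 4 [2y] swap r/2=1085/36931: DF=(1 − 1085/36931·(0.957300+0.928400+0.915900))/(1+1085/36931) = 1783/2000 ≈ 0.891500
step 5 [2.5y] swap r/2=1163/45768: DF=(1 − 1163/45768·(0.957300+0.928400+0.915900+0.891500))/(1+1163/45768) = 8837/10000 ≈ 0.883700
step 6 [3y] bond c/2=3/160: DF=(758631/800000 − 3/160·(0.957300+0.928400+0.915900+0.891500+0.883700))/(1+3/160) = 4233/5000 ≈ 0.846600
step 7 [3.5y] zero: DF = P = 41/50 ≈ 0.820000
step 8 [4y] bond c/2=7/160: DF=(1783893/1600000 − 7/160·(0.957300+0.928400+0.915900+0.891500+0.883700+0.846600+0.820000))/(1+7/160) = 1613/2000 ≈ 0.806500

1 1/2 9573/10000
2 1 2321/2500
3 3/2 9159/10000
4 2 1783/2000
5 5/2 8837/10000
6 3 4233/5000
7 7/2 41/50
8 4 1613/2000
f(0.5y,2.5y) = ((9573/10000)/(8837/10000) − 1)/(2) = 368/8837 ≈ 4.1643%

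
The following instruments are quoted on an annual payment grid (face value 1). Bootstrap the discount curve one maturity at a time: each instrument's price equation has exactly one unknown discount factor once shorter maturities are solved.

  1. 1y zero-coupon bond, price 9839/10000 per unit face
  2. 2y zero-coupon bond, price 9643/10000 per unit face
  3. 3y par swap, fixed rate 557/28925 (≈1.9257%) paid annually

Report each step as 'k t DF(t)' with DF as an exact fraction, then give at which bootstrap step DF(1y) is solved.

1 1 9839/10000
2 2 9643/10000
3 3 9443/10000
DF(1y) is solved at step 1

step 1 [1y] zero: DF = P = 9839/10000 ≈ 0.983900
step 2 [2y] zero: DF = P = 9643/10000 ≈ 0.964300
step 3 [3y] swap r/1=557/28925: DF=(1 − 557/28925·(0.983900+0.964300))/(1+557/28925) = 9443/10000 ≈ 0.944300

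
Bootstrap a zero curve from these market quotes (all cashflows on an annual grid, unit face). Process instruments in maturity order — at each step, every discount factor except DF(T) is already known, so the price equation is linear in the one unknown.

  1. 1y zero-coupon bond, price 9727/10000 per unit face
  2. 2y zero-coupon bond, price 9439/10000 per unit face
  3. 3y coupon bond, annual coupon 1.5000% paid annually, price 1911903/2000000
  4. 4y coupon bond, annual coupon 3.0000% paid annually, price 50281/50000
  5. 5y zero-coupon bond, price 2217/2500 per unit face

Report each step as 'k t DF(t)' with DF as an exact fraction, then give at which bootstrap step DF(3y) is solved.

step 1 [1y] zero: DF = P = 9727/10000 ≈ 0.972700
step 2 [2y] zero: DF = P = 9439/10000 ≈ 0.943900
step 3 [3y] bond c/1=3/200: DF=(1911903/2000000 − 3/200·(0.972700+0.943900))/(1+3/200) = 1827/2000 ≈ 0.913500
step 4 [4y] bond c/1=3/100: DF=(50281/50000 − 3/100·(0.972700+0.943900+0.913500))/(1+3/100) = 8939/10000 ≈ 0.893900
step 5 [5y] zero: DF = P = 2217/2500 ≈ 0.886800

1 1 9727/10000
2 2 9439/10000
3 3 1827/2000
4 4 8939/10000
5 5 2217/2500
DF(3y) is solved at step 3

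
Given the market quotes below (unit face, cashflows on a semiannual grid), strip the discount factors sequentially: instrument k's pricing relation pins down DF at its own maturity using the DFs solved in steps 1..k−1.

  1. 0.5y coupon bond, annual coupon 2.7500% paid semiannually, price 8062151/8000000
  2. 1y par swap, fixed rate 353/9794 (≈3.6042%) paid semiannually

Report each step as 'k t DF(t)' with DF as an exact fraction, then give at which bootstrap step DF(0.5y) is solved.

step 1 [0.5y] bond c/2=11/800: DF=(8062151/8000000 − 11/800·(0))/(1+11/800) = 9941/10000 ≈ 0.994100
step 2 [1y] swap r/2=353/19588: DF=(1 − 353/19588·(0.994100))/(1+353/19588) = 9647/10000 ≈ 0.964700

1 1/2 9941/10000
2 1 9647/10000
DF(0.5y) is solved at step 1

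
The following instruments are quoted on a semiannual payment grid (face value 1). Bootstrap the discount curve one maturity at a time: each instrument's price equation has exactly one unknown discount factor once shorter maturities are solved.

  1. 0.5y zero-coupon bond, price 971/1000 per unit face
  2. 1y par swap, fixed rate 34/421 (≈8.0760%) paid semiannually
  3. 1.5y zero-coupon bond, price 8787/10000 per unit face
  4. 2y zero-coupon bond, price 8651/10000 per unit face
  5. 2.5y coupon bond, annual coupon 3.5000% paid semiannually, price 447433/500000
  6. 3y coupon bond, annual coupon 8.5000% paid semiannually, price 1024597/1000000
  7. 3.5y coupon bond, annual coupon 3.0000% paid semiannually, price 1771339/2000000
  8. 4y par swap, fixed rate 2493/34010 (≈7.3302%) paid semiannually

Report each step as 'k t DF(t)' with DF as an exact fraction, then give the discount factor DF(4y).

1 1/2 971/1000
2 1 1847/2000
3 3/2 8787/10000
4 2 8651/10000
5 5/2 8169/10000
6 3 2003/2500
7 7/2 7949/10000
8 4 7507/10000
DF(4y) = 7507/10000 ≈ 0.750700

step 1 [0.5y] zero: DF = P = 971/1000 ≈ 0.971000
step 2 [1y] swap r/2=17/421: DF=(1 − 17/421·(0.971000))/(1+17/421) = 1847/2000 ≈ 0.923500
step 3 [1.5y] zero: DF = P = 8787/10000 ≈ 0.878700
step 4 [2y] zero: DF = P = 8651/10000 ≈ 0.865100
step 5 [2.5y] bond c/2=7/400: DF=(447433/500000 − 7/400·(0.971000+0.923500+0.878700+0.865100))/(1+7/400) = 8169/10000 ≈ 0.816900
step 6 [3y] bond c/2=17/400: DF=(1024597/1000000 − 17/400·(0.971000+0.923500+0.878700+0.865100+0.816900))/(1+17/400) = 2003/2500 ≈ 0.801200
step 7 [3.5y] bond c/2=3/200: DF=(1771339/2000000 − 3/200·(0.971000+0.923500+0.878700+0.865100+0.816900+0.801200))/(1+3/200) = 7949/10000 ≈ 0.794900
step 8 [4y] swap r/2=2493/68020: DF=(1 − 2493/68020·(0.971000+0.923500+0.878700+0.865100+0.816900+0.801200+0.794900))/(1+2493/68020) = 7507/10000 ≈ 0.750700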